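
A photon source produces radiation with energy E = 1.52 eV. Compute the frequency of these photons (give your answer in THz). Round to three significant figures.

368 THz

(h = 6.62607015 × 10^-34 J·s, 1 eV = 1.602176634 × 10^-19 J.)
First convert: E = 1.52 eV = 2.4353 × 10^-19 J.
The photon relation is f = E/h, giving f = 3.675 × 10^14 Hz.
Converting to THz: f = 367.5 THz ≈ 368 THz.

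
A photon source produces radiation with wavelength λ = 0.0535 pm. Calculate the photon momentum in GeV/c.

0.0232 GeV/c

Use h = 6.62607015 × 10^-34 J·s, c = 2.99792458 × 10^8 m/s, 1 eV = 1.602176634 × 10^-19 J.
First convert: λ = 0.0535 pm = 5.35 × 10^-14 m.
For a photon p = h/λ, so p = 1.239 × 10^-20 kg·m/s.
Converting to GeV/c: p = 0.02317 GeV/c ≈ 0.0232 GeV/c.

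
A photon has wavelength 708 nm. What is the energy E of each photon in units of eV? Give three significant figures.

Convert to SI: λ = 708 nm = 7.08e-7 m.
Apply E = hc/λ: E = 2.806e-19 J.
Converting to eV: E = 1.751 eV ≈ 1.75 eV.

1.75 eV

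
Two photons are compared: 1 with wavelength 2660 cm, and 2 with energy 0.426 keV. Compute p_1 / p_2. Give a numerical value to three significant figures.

p_1 = 2.491·10^-35 kg·m/s (from wavelength = 2660 cm, via p = h/λ).
p_2 = 2.277·10^-25 kg·m/s (from energy = 0.426 keV, via p = E/c).
Ratio = 2.491·10^-35 / 2.277·10^-25 = 1.09·10^-10.

1.09·10^-10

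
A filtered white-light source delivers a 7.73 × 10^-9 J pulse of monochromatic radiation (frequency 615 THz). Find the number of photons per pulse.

Per-photon energy: E = 4.075 × 10^-19 J (from frequency = 615 THz).
N = E_total / E_photon = 7.73 × 10^-9 J / 4.075 × 10^-19 J = 1.90 × 10^10.

1.90 × 10^10 photons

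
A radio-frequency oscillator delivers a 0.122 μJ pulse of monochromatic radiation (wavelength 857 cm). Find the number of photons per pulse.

5.26e18 photons

Per-photon energy: E = 2.318e-26 J (from wavelength = 857 cm).
N = E_total / E_photon = 1.22e-7 J / 2.318e-26 J = 5.26e18.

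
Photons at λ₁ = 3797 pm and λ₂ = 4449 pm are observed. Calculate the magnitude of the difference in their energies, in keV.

0.0479 keV

Using E = hc/λ: E₁ = 5.2316e-17 J, E₂ = 4.4649e-17 J.
|ΔE| = |5.2316e-17 − 4.4649e-17| = 7.67e-18 J = 0.0479 keV.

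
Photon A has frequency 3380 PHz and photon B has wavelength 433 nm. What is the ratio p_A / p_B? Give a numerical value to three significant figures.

p_A = 7.471e-24 kg·m/s (from frequency = 3380 PHz, via p = hf/c).
p_B = 1.530e-27 kg·m/s (from wavelength = 433 nm, via p = h/λ).
Ratio = 7.471e-24 / 1.530e-27 = 4880.

4880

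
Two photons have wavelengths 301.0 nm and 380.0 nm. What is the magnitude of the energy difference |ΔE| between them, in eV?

Using E = hc/λ: E₁ = 6.5995·10^-19 J, E₂ = 5.2275·10^-19 J.
|ΔE| = |6.5995·10^-19 − 5.2275·10^-19| = 1.37·10^-19 J = 0.856 eV.

0.856 eV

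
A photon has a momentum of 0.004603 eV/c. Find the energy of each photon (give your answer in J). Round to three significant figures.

7.37·10^-22 J

Use c = 2.99792458·10^8 m/s, 1 eV = 1.602176634·10^-19 J.
Convert to SI: p = 0.004603 eV/c = 2.4600·10^-30 kg·m/s.
The photon relation is E = pc, giving E = 7.375·10^-22 J.
So E ≈ 7.37·10^-22 J.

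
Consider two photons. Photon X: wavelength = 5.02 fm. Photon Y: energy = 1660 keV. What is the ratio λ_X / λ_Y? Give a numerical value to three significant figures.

λ_X = 5.020 × 10^-15 m (from wavelength = 5.02 fm, via λ given directly).
λ_Y = 7.469 × 10^-13 m (from energy = 1660 keV, via λ = hc/E).
Ratio = 5.020 × 10^-15 / 7.469 × 10^-13 = 6.72 × 10^-3.

6.72 × 10^-3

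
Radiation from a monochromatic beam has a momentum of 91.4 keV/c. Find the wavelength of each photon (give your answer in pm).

13.6 pm

(h = 6.62607015 × 10^-34 J·s, c = 2.99792458 × 10^8 m/s, 1 eV = 1.602176634 × 10^-19 J.)
In SI units: p = 91.4 keV/c = 4.8847 × 10^-23 kg·m/s.
For a photon λ = h/p, so λ = 1.357 × 10^-11 m.
Converting to pm: λ = 13.57 pm ≈ 13.6 pm.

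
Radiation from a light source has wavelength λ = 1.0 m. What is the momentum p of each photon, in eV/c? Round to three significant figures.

Use h = 6.62607015e-34 J·s, c = 2.99792458e8 m/s, 1 eV = 1.602176634e-19 J.
For a photon p = h/λ, so p = 6.626e-34 kg·m/s.
Converting to eV/c: p = 1.240e-6 eV/c ≈ 1.24e-6 eV/c.

1.24e-6 eV/c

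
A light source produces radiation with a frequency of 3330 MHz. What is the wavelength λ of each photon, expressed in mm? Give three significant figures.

90.0 mm

In SI units: f = 3330 MHz = 3.33e9 Hz.
For a photon λ = c/f, so λ = 0.09003 m.
Converting to mm: λ = 90.03 mm ≈ 90.0 mm.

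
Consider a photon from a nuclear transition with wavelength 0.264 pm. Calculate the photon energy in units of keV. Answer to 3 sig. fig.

Take h = 6.62607015e-34 J·s, c = 2.99792458e8 m/s, 1 eV = 1.602176634e-19 J.
Convert to SI: λ = 0.264 pm = 2.64e-13 m.
Since E = hc/λ for a photon, E = 7.524e-13 J.
Converting to keV: E = 4696 keV ≈ 4700 keV.

4700 keV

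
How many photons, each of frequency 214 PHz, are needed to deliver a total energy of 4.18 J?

Per-photon energy: E = 1.418·10^-16 J (from frequency = 214 PHz).
N = E_total / E_photon = 4.18 J / 1.418·10^-16 J = 2.95·10^16.

2.95·10^16 photons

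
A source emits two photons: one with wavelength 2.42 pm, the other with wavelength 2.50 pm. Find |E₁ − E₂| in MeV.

0.0164 MeV

Using E = hc/λ: E₁ = 8.208·10^-14 J, E₂ = 7.946·10^-14 J.
|ΔE| = |8.208·10^-14 − 7.946·10^-14| = 2.63·10^-15 J = 0.0164 MeV.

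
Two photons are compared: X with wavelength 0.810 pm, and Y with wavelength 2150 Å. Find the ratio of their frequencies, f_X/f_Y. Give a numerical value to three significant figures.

f_X = 3.701e20 Hz (from wavelength = 0.810 pm, via f = c/λ).
f_Y = 1.394e15 Hz (from wavelength = 2150 Å, via f = c/λ).
Ratio = 3.701e20 / 1.394e15 = 2.65e5.

2.65e5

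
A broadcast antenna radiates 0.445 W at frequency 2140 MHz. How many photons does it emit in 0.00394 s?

Total energy: E_total = P·t = 0.445 × 0.00394 = 0.001753 J.
Per-photon energy: E = 1.418 × 10^-24 J.
N = E_total / E_photon = 1.24 × 10^21.

1.24 × 10^21 photons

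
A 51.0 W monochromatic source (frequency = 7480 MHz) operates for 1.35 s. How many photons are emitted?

Total energy: E_total = P·t = 51.0 × 1.35 = 68.85 J.
Per-photon energy: E = 4.956e-24 J.
N = E_total / E_photon = 1.39e25.

1.39e25 photons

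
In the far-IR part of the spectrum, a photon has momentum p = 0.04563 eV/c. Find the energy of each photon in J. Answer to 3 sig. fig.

(c = 2.99792458e8 m/s, 1 eV = 1.602176634e-19 J.)
First convert: p = 0.04563 eV/c = 2.4386e-29 kg·m/s.
Since E = pc for a photon, E = 7.311e-21 J.
So E ≈ 7.31e-21 J.

7.31e-21 J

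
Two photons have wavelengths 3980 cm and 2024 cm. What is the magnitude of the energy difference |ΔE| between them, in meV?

Using E = hc/λ: E₁ = 4.9911·10^-27 J, E₂ = 9.8145·10^-27 J.
|ΔE| = |4.9911·10^-27 − 9.8145·10^-27| = 4.82·10^-27 J = 3.01·10^-5 meV.

3.01·10^-5 meV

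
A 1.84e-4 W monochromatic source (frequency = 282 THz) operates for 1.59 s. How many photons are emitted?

1.57e15 photons

Total energy: E_total = P·t = 1.84e-4 × 1.59 = 2.926e-4 J.
Per-photon energy: E = 1.869e-19 J.
N = E_total / E_photon = 1.57e15.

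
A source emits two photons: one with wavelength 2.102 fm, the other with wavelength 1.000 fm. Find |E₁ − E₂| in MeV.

Using E = hc/λ: E₁ = 9.4503e-11 J, E₂ = 1.9864e-10 J.
|ΔE| = |9.4503e-11 − 1.9864e-10| = 1.04e-10 J = 650 MeV.

650 MeV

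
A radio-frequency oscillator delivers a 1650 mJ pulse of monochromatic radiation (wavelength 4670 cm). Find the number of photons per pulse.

Per-photon energy: E = 4.254 × 10^-27 J (from wavelength = 4670 cm).
N = E_total / E_photon = 1.65 J / 4.254 × 10^-27 J = 3.88 × 10^26.

3.88 × 10^26 photons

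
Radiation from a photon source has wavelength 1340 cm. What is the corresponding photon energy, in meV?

In SI units: λ = 1340 cm = 13.4 m.
For a photon E = hc/λ, so E = 1.482e-26 J.
Converting to meV: E = 9.253e-5 meV ≈ 9.25e-5 meV.

9.25e-5 meV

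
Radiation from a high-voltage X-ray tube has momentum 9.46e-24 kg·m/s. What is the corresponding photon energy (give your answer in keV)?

17.7 keV

(c = 2.99792458e8 m/s, 1 eV = 1.602176634e-19 J.)
Apply E = pc: E = 2.836e-15 J.
Converting to keV: E = 17.70 keV ≈ 17.7 keV.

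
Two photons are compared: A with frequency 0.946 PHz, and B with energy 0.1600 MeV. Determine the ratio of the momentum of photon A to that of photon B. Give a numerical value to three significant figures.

2.45 × 10^-5

p_A = 2.091 × 10^-27 kg·m/s (from frequency = 0.946 PHz, via p = hf/c).
p_B = 8.551 × 10^-23 kg·m/s (from energy = 0.1600 MeV, via p = E/c).
Ratio = 2.091 × 10^-27 / 8.551 × 10^-23 = 2.45 × 10^-5.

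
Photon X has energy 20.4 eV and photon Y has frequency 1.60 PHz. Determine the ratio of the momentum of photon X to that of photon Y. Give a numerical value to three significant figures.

3.08

p_X = 1.090 × 10^-26 kg·m/s (from energy = 20.4 eV, via p = E/c).
p_Y = 3.536 × 10^-27 kg·m/s (from frequency = 1.60 PHz, via p = hf/c).
Ratio = 1.090 × 10^-26 / 3.536 × 10^-27 = 3.08.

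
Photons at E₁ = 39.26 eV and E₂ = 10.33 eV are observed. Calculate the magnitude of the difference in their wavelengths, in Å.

Using λ = hc/E: λ₁ = 3.1580 × 10^-8 m, λ₂ = 1.2002 × 10^-7 m.
|Δλ| = |3.1580 × 10^-8 − 1.2002 × 10^-7| = 8.84 × 10^-8 m = 884 Å.

884 Å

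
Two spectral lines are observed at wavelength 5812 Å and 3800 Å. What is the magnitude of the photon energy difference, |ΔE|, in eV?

Using E = hc/λ: E₁ = 3.4178e-19 J, E₂ = 5.2275e-19 J.
|ΔE| = |3.4178e-19 − 5.2275e-19| = 1.81e-19 J = 1.13 eV.

1.13 eV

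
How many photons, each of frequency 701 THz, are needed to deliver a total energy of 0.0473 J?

Per-photon energy: E = 4.645 × 10^-19 J (from frequency = 701 THz).
N = E_total / E_photon = 0.0473 J / 4.645 × 10^-19 J = 1.02 × 10^17.

1.02 × 10^17 photons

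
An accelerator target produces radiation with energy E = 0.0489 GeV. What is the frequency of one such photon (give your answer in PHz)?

First convert: E = 0.0489 GeV = 7.8346e-12 J.
The photon relation is f = E/h, giving f = 1.182e22 Hz.
Converting to PHz: f = 1.182e7 PHz ≈ 1.18e7 PHz.

1.18e7 PHz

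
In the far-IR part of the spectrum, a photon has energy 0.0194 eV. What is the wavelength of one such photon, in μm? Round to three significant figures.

First convert: E = 0.0194 eV = 3.1082 × 10^-21 J.
The photon relation is λ = hc/E, giving λ = 6.391 × 10^-5 m.
Converting to μm: λ = 63.91 μm ≈ 63.9 μm.

63.9 μm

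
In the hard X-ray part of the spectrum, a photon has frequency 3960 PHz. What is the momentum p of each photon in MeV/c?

0.0164 MeV/c

Use h = 6.62607015e-34 J·s, c = 2.99792458e8 m/s, 1 eV = 1.602176634e-19 J.
First convert: f = 3960 PHz = 3.96e18 Hz.
For a photon p = hf/c, so p = 8.752e-24 kg·m/s.
Converting to MeV/c: p = 0.01638 MeV/c ≈ 0.0164 MeV/c.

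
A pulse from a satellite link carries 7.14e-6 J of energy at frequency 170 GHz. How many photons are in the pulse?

Per-photon energy: E = 1.126e-22 J (from frequency = 170 GHz).
N = E_total / E_photon = 7.14e-6 J / 1.126e-22 J = 6.34e16.

6.34e16 photons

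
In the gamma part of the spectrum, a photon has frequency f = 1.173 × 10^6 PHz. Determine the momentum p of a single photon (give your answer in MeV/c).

4.85 MeV/c

(h = 6.62607015 × 10^-34 J·s, c = 2.99792458 × 10^8 m/s, 1 eV = 1.602176634 × 10^-19 J.)
First convert: f = 1.173 × 10^6 PHz = 1.173 × 10^21 Hz.
For a photon p = hf/c, so p = 2.593 × 10^-21 kg·m/s.
Converting to MeV/c: p = 4.851 MeV/c ≈ 4.85 MeV/c.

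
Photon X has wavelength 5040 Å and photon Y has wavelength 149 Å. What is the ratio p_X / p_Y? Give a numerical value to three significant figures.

p_X = 1.315 × 10^-27 kg·m/s (from wavelength = 5040 Å, via p = h/λ).
p_Y = 4.447 × 10^-26 kg·m/s (from wavelength = 149 Å, via p = h/λ).
Ratio = 1.315 × 10^-27 / 4.447 × 10^-26 = 0.0296.

0.0296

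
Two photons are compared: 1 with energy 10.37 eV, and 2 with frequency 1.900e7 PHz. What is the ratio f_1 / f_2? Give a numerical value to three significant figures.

f_1 = 2.507e15 Hz (from energy = 10.37 eV, via f = E/h).
f_2 = 1.900e22 Hz (from frequency = 1.900e7 PHz, via f given directly).
Ratio = 2.507e15 / 1.900e22 = 1.32e-7.

1.32e-7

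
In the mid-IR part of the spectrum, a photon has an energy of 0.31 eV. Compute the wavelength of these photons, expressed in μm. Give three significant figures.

4.00 μm

Convert to SI: E = 0.31 eV = 4.9667e-20 J.
Since λ = hc/E for a photon, λ = 3.999e-6 m.
Converting to μm: λ = 3.999 μm ≈ 4.00 μm.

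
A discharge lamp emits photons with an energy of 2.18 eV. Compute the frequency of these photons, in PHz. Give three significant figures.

0.527 PHz

First convert: E = 2.18 eV = 3.4927 × 10^-19 J.
For a photon f = E/h, so f = 5.271 × 10^14 Hz.
Converting to PHz: f = 0.5271 PHz ≈ 0.527 PHz.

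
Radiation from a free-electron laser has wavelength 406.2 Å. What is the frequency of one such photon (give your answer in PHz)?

Convert to SI: λ = 406.2 Å = 4.062 × 10^-8 m.
Since f = c/λ for a photon, f = 7.380 × 10^15 Hz.
Converting to PHz: f = 7.380 PHz ≈ 7.38 PHz.

7.38 PHz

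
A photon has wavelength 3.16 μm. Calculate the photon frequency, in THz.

(c = 2.99792458 × 10^8 m/s.)
First convert: λ = 3.16 μm = 3.16 × 10^-6 m.
Since f = c/λ for a photon, f = 9.487 × 10^13 Hz.
Converting to THz: f = 94.87 THz ≈ 94.9 THz.

94.9 THz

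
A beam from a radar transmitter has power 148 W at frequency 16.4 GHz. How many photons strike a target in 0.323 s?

4.40 × 10^24 photons

Total energy: E_total = P·t = 148 × 0.323 = 47.80 J.
Per-photon energy: E = 1.087 × 10^-23 J.
N = E_total / E_photon = 4.40 × 10^24.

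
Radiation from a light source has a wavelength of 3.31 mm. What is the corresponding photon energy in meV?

0.375 meV

(h = 6.62607015 × 10^-34 J·s, c = 2.99792458 × 10^8 m/s, 1 eV = 1.602176634 × 10^-19 J.)
In SI units: λ = 3.31 mm = 0.00331 m.
Since E = hc/λ for a photon, E = 6.001 × 10^-23 J.
Converting to meV: E = 0.3746 meV ≈ 0.375 meV.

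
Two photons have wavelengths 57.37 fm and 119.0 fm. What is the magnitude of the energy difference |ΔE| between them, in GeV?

0.0112 GeV

Using E = hc/λ: E₁ = 3.4625e-12 J, E₂ = 1.6693e-12 J.
|ΔE| = |3.4625e-12 − 1.6693e-12| = 1.79e-12 J = 0.0112 GeV.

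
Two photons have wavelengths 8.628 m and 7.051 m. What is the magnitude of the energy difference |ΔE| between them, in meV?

Using E = hc/λ: E₁ = 2.3023e-26 J, E₂ = 2.8173e-26 J.
|ΔE| = |2.3023e-26 − 2.8173e-26| = 5.15e-27 J = 3.21e-5 meV.

3.21e-5 meV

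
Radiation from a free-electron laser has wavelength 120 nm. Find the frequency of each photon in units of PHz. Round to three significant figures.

In SI units: λ = 120 nm = 1.2 × 10^-7 m.
For a photon f = c/λ, so f = 2.498 × 10^15 Hz.
Converting to PHz: f = 2.498 PHz ≈ 2.50 PHz.

2.50 PHz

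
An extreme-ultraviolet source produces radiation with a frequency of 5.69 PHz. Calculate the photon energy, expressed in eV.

23.5 eV

Convert to SI: f = 5.69 PHz = 5.69·10^15 Hz.
Apply E = hf: E = 3.770·10^-18 J.
Converting to eV: E = 23.53 eV ≈ 23.5 eV.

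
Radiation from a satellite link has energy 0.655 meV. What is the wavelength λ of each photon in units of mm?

Take h = 6.62607015 × 10^-34 J·s, c = 2.99792458 × 10^8 m/s, 1 eV = 1.602176634 × 10^-19 J.
First convert: E = 0.655 meV = 1.0494 × 10^-22 J.
For a photon λ = hc/E, so λ = 0.001893 m.
Converting to mm: λ = 1.893 mm ≈ 1.89 mm.

1.89 mm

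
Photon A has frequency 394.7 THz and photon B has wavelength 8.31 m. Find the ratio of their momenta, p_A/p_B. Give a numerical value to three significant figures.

p_A = 8.724 × 10^-28 kg·m/s (from frequency = 394.7 THz, via p = hf/c).
p_B = 7.974 × 10^-35 kg·m/s (from wavelength = 8.31 m, via p = h/λ).
Ratio = 8.724 × 10^-28 / 7.974 × 10^-35 = 1.09 × 10^7.

1.09 × 10^7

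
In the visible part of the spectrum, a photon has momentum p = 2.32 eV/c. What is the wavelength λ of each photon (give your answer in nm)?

534 nm

Use h = 6.62607015 × 10^-34 J·s, c = 2.99792458 × 10^8 m/s, 1 eV = 1.602176634 × 10^-19 J.
In SI units: p = 2.32 eV/c = 1.2399 × 10^-27 kg·m/s.
Since λ = h/p for a photon, λ = 5.344 × 10^-7 m.
Converting to nm: λ = 534.4 nm ≈ 534 nm.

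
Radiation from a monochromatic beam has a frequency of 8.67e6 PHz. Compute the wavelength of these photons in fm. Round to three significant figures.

34.6 fm

Use c = 2.99792458e8 m/s.
In SI units: f = 8.67e6 PHz = 8.67e21 Hz.
The photon relation is λ = c/f, giving λ = 3.458e-14 m.
Converting to fm: λ = 34.58 fm ≈ 34.6 fm.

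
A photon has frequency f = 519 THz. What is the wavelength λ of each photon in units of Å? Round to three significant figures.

Use c = 2.99792458 × 10^8 m/s.
In SI units: f = 519 THz = 5.19 × 10^14 Hz.
For a photon λ = c/f, so λ = 5.776 × 10^-7 m.
Converting to Å: λ = 5776 Å ≈ 5780 Å.

5780 Å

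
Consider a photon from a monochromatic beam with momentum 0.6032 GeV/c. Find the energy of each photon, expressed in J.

Use c = 2.99792458e8 m/s, 1 eV = 1.602176634e-19 J.
First convert: p = 0.6032 GeV/c = 3.2237e-19 kg·m/s.
The photon relation is E = pc, giving E = 9.664e-11 J.
So E ≈ 9.66e-11 J.

9.66e-11 J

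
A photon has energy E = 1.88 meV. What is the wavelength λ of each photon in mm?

0.659 mm

In SI units: E = 1.88 meV = 3.0121 × 10^-22 J.
For a photon λ = hc/E, so λ = 6.595 × 10^-4 m.
Converting to mm: λ = 0.6595 mm ≈ 0.659 mm.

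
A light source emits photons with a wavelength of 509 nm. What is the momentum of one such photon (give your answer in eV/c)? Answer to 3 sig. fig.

Take h = 6.62607015·10^-34 J·s, c = 2.99792458·10^8 m/s, 1 eV = 1.602176634·10^-19 J.
Convert to SI: λ = 509 nm = 5.09·10^-7 m.
The photon relation is p = h/λ, giving p = 1.302·10^-27 kg·m/s.
Converting to eV/c: p = 2.436 eV/c ≈ 2.44 eV/c.

2.44 eV/c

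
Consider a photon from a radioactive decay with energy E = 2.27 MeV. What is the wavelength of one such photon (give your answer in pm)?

(h = 6.62607015 × 10^-34 J·s, c = 2.99792458 × 10^8 m/s, 1 eV = 1.602176634 × 10^-19 J.)
First convert: E = 2.27 MeV = 3.6369 × 10^-13 J.
For a photon λ = hc/E, so λ = 5.462 × 10^-13 m.
Converting to pm: λ = 0.5462 pm ≈ 0.546 pm.

0.546 pm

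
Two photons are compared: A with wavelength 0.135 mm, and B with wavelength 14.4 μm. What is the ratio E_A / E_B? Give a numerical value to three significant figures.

E_A = 1.471e-21 J (from wavelength = 0.135 mm, via E = hc/λ).
E_B = 1.379e-20 J (from wavelength = 14.4 μm, via E = hc/λ).
Ratio = 1.471e-21 / 1.379e-20 = 0.107.

0.107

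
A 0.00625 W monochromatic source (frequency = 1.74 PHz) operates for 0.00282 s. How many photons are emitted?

1.53·10^13 photons

Total energy: E_total = P·t = 0.00625 × 0.00282 = 1.763·10^-5 J.
Per-photon energy: E = 1.153·10^-18 J.
N = E_total / E_photon = 1.53·10^13.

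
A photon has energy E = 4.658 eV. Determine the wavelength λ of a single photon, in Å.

2660 Å

(h = 6.62607015 × 10^-34 J·s, c = 2.99792458 × 10^8 m/s, 1 eV = 1.602176634 × 10^-19 J.)
In SI units: E = 4.658 eV = 7.4629 × 10^-19 J.
Since λ = hc/E for a photon, λ = 2.662 × 10^-7 m.
Converting to Å: λ = 2662 Å ≈ 2660 Å.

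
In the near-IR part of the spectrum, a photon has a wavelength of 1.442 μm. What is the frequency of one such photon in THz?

208 THz

First convert: λ = 1.442 μm = 1.442e-6 m.
Apply f = c/λ: f = 2.079e14 Hz.
Converting to THz: f = 207.9 THz ≈ 208 THz.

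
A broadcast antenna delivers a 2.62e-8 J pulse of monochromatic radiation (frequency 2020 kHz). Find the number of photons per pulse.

1.96e19 photons

Per-photon energy: E = 1.338e-27 J (from frequency = 2020 kHz).
N = E_total / E_photon = 2.62e-8 J / 1.338e-27 J = 1.96e19.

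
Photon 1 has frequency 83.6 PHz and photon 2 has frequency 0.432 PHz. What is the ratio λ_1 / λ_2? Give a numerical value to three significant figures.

5.17 × 10^-3

λ_1 = 3.586 × 10^-9 m (from frequency = 83.6 PHz, via λ = c/f).
λ_2 = 6.940 × 10^-7 m (from frequency = 0.432 PHz, via λ = c/f).
Ratio = 3.586 × 10^-9 / 6.940 × 10^-7 = 5.17 × 10^-3.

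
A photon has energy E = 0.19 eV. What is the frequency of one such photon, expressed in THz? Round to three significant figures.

First convert: E = 0.19 eV = 3.0441·10^-20 J.
Since f = E/h for a photon, f = 4.594·10^13 Hz.
Converting to THz: f = 45.94 THz ≈ 45.9 THz.

45.9 THz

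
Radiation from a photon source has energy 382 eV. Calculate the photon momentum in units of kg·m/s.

In SI units: E = 382 eV = 6.1203 × 10^-17 J.
For a photon p = E/c, so p = 2.042 × 10^-25 kg·m/s.
So p ≈ 2.04 × 10^-25 kg·m/s.

2.04 × 10^-25 kg·m/s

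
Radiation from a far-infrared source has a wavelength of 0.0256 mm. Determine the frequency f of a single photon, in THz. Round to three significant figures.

Convert to SI: λ = 0.0256 mm = 2.56e-5 m.
For a photon f = c/λ, so f = 1.171e13 Hz.
Converting to THz: f = 11.71 THz ≈ 11.7 THz.

11.7 THz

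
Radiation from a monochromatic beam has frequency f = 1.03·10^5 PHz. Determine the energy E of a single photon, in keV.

426 keV

Use h = 6.62607015·10^-34 J·s, 1 eV = 1.602176634·10^-19 J.
In SI units: f = 1.03·10^5 PHz = 1.03·10^20 Hz.
The photon relation is E = hf, giving E = 6.825·10^-14 J.
Converting to keV: E = 426.0 keV ≈ 426 keV.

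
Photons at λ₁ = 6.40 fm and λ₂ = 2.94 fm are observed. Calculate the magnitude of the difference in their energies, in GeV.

0.228 GeV

Using E = hc/λ: E₁ = 3.104e-11 J, E₂ = 6.757e-11 J.
|ΔE| = |3.104e-11 − 6.757e-11| = 3.65e-11 J = 0.228 GeV.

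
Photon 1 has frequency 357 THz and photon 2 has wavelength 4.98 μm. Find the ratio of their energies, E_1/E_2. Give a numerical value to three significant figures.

E_1 = 2.366 × 10^-19 J (from frequency = 357 THz, via E = hf).
E_2 = 3.989 × 10^-20 J (from wavelength = 4.98 μm, via E = hc/λ).
Ratio = 2.366 × 10^-19 / 3.989 × 10^-20 = 5.93.

5.93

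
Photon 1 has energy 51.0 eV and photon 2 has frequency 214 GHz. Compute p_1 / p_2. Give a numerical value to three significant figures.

p_1 = 2.726 × 10^-26 kg·m/s (from energy = 51.0 eV, via p = E/c).
p_2 = 4.730 × 10^-31 kg·m/s (from frequency = 214 GHz, via p = hf/c).
Ratio = 2.726 × 10^-26 / 4.730 × 10^-31 = 5.76 × 10^4.

5.76 × 10^4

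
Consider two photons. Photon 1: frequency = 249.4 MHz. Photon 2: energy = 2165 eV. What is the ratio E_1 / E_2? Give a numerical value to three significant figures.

E_1 = 1.653 × 10^-25 J (from frequency = 249.4 MHz, via E = hf).
E_2 = 3.469 × 10^-16 J (from energy = 2165 eV, via E given directly).
Ratio = 1.653 × 10^-25 / 3.469 × 10^-16 = 4.76 × 10^-10.

4.76 × 10^-10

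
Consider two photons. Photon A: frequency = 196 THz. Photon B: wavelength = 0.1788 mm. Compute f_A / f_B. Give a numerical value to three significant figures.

117

f_A = 1.960·10^14 Hz (from frequency = 196 THz, via f given directly).
f_B = 1.677·10^12 Hz (from wavelength = 0.1788 mm, via f = c/λ).
Ratio = 1.960·10^14 / 1.677·10^12 = 117.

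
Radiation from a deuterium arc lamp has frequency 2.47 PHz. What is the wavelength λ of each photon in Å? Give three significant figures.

Use c = 2.99792458 × 10^8 m/s.
In SI units: f = 2.47 PHz = 2.47 × 10^15 Hz.
Apply λ = c/f: λ = 1.214 × 10^-7 m.
Converting to Å: λ = 1214 Å ≈ 1210 Å.

1210 Å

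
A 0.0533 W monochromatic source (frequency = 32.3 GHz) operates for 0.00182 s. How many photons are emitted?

4.53·10^18 photons

Total energy: E_total = P·t = 0.0533 × 0.00182 = 9.701·10^-5 J.
Per-photon energy: E = 2.140·10^-23 J.
N = E_total / E_photon = 4.53·10^18.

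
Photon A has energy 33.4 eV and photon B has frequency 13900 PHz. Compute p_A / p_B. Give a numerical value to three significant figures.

p_A = 1.785·10^-26 kg·m/s (from energy = 33.4 eV, via p = E/c).
p_B = 3.072·10^-23 kg·m/s (from frequency = 13900 PHz, via p = hf/c).
Ratio = 1.785·10^-26 / 3.072·10^-23 = 5.81·10^-4.

5.81·10^-4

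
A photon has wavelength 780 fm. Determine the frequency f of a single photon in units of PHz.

3.84 × 10^5 PHz

In SI units: λ = 780 fm = 7.80 × 10^-13 m.
For a photon f = c/λ, so f = 3.843 × 10^20 Hz.
Converting to PHz: f = 384300 PHz ≈ 3.84 × 10^5 PHz.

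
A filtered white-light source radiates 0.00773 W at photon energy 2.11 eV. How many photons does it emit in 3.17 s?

Total energy: E_total = P·t = 0.00773 × 3.17 = 0.02450 J.
Per-photon energy: E = 3.381e-19 J.
N = E_total / E_photon = 7.25e16.

7.25e16 photons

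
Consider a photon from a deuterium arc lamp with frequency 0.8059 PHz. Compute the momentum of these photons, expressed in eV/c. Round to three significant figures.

(h = 6.62607015 × 10^-34 J·s, c = 2.99792458 × 10^8 m/s, 1 eV = 1.602176634 × 10^-19 J.)
Convert to SI: f = 0.8059 PHz = 8.059 × 10^14 Hz.
Since p = hf/c for a photon, p = 1.781 × 10^-27 kg·m/s.
Converting to eV/c: p = 3.333 eV/c ≈ 3.33 eV/c.

3.33 eV/c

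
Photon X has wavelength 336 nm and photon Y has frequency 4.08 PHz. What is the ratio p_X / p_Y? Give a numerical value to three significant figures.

p_X = 1.972 × 10^-27 kg·m/s (from wavelength = 336 nm, via p = h/λ).
p_Y = 9.018 × 10^-27 kg·m/s (from frequency = 4.08 PHz, via p = hf/c).
Ratio = 1.972 × 10^-27 / 9.018 × 10^-27 = 0.219.

0.219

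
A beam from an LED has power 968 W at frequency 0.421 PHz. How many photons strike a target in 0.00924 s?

3.21e19 photons

Total energy: E_total = P·t = 968 × 0.00924 = 8.944 J.
Per-photon energy: E = 2.790e-19 J.
N = E_total / E_photon = 3.21e19.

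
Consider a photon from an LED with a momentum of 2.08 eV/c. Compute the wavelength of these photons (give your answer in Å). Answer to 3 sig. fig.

Use h = 6.62607015·10^-34 J·s, c = 2.99792458·10^8 m/s, 1 eV = 1.602176634·10^-19 J.
First convert: p = 2.08 eV/c = 1.1116·10^-27 kg·m/s.
The photon relation is λ = h/p, giving λ = 5.961·10^-7 m.
Converting to Å: λ = 5961 Å ≈ 5960 Å.

5960 Å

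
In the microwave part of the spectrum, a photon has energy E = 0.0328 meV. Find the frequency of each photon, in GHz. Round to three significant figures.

(h = 6.62607015e-34 J·s, 1 eV = 1.602176634e-19 J.)
Convert to SI: E = 0.0328 meV = 5.2551e-24 J.
Apply f = E/h: f = 7.931e9 Hz.
Converting to GHz: f = 7.931 GHz ≈ 7.93 GHz.

7.93 GHz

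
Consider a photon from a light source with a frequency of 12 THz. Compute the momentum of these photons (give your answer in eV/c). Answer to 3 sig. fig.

Use h = 6.62607015 × 10^-34 J·s, c = 2.99792458 × 10^8 m/s, 1 eV = 1.602176634 × 10^-19 J.
In SI units: f = 12 THz = 1.2 × 10^13 Hz.
Since p = hf/c for a photon, p = 2.652 × 10^-29 kg·m/s.
Converting to eV/c: p = 0.04963 eV/c ≈ 0.0496 eV/c.

0.0496 eV/c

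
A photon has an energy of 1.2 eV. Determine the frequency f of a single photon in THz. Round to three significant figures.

290 THz

Convert to SI: E = 1.2 eV = 1.9226·10^-19 J.
Apply f = E/h: f = 2.902·10^14 Hz.
Converting to THz: f = 290.2 THz ≈ 290 THz.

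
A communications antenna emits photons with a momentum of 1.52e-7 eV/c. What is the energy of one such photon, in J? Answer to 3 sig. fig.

Take c = 2.99792458e8 m/s, 1 eV = 1.602176634e-19 J.
First convert: p = 1.52e-7 eV/c = 8.1233e-35 kg·m/s.
For a photon E = pc, so E = 2.435e-26 J.
So E ≈ 2.44e-26 J.

2.44e-26 J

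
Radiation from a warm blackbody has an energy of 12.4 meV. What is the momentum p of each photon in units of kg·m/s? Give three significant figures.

(c = 2.99792458 × 10^8 m/s, 1 eV = 1.602176634 × 10^-19 J.)
In SI units: E = 12.4 meV = 1.9867 × 10^-21 J.
The photon relation is p = E/c, giving p = 6.627 × 10^-30 kg·m/s.
So p ≈ 6.63 × 10^-30 kg·m/s.

6.63 × 10^-30 kg·m/s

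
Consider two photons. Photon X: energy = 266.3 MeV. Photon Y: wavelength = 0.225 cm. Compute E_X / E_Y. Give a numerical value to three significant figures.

E_X = 4.267 × 10^-11 J (from energy = 266.3 MeV, via E given directly).
E_Y = 8.829 × 10^-23 J (from wavelength = 0.225 cm, via E = hc/λ).
Ratio = 4.267 × 10^-11 / 8.829 × 10^-23 = 4.83 × 10^11.

4.83 × 10^11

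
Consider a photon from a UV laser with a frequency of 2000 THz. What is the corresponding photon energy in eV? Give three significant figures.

In SI units: f = 2000 THz = 2.0e15 Hz.
Apply E = hf: E = 1.325e-18 J.
Converting to eV: E = 8.271 eV ≈ 8.27 eV.

8.27 eV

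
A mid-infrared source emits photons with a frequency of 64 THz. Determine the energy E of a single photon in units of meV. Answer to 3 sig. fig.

265 meV

Take h = 6.62607015 × 10^-34 J·s, 1 eV = 1.602176634 × 10^-19 J.
In SI units: f = 64 THz = 6.4 × 10^13 Hz.
Apply E = hf: E = 4.241 × 10^-20 J.
Converting to meV: E = 264.7 meV ≈ 265 meV.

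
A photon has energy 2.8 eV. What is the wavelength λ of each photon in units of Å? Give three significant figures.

4430 Å

In SI units: E = 2.8 eV = 4.4861 × 10^-19 J.
Since λ = hc/E for a photon, λ = 4.428 × 10^-7 m.
Converting to Å: λ = 4428 Å ≈ 4430 Å.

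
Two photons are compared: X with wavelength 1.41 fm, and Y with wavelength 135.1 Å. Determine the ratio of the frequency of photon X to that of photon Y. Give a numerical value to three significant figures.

9.58 × 10^6

f_X = 2.126 × 10^23 Hz (from wavelength = 1.41 fm, via f = c/λ).
f_Y = 2.219 × 10^16 Hz (from wavelength = 135.1 Å, via f = c/λ).
Ratio = 2.126 × 10^23 / 2.219 × 10^16 = 9.58 × 10^6.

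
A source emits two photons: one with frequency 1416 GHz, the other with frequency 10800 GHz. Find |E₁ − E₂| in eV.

Using E = hf: E₁ = 9.3825 × 10^-22 J, E₂ = 7.1562 × 10^-21 J.
|ΔE| = |9.3825 × 10^-22 − 7.1562 × 10^-21| = 6.22 × 10^-21 J = 0.0388 eV.

0.0388 eV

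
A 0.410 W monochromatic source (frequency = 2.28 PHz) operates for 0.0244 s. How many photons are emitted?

6.62 × 10^15 photons

Total energy: E_total = P·t = 0.410 × 0.0244 = 0.01000 J.
Per-photon energy: E = 1.511 × 10^-18 J.
N = E_total / E_photon = 6.62 × 10^15.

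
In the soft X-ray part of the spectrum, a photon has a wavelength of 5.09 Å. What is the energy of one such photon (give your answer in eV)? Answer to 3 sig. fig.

2440 eV

In SI units: λ = 5.09 Å = 5.09·10^-10 m.
The photon relation is E = hc/λ, giving E = 3.903·10^-16 J.
Converting to eV: E = 2436 eV ≈ 2440 eV.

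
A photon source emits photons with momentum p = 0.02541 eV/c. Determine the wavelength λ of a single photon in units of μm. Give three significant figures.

Take h = 6.62607015e-34 J·s, c = 2.99792458e8 m/s, 1 eV = 1.602176634e-19 J.
First convert: p = 0.02541 eV/c = 1.3580e-29 kg·m/s.
The photon relation is λ = h/p, giving λ = 4.879e-5 m.
Converting to μm: λ = 48.79 μm ≈ 48.8 μm.

48.8 μm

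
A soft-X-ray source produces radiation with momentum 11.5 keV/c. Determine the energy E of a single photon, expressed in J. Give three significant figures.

Convert to SI: p = 11.5 keV/c = 6.1459 × 10^-24 kg·m/s.
For a photon E = pc, so E = 1.843 × 10^-15 J.
So E ≈ 1.84 × 10^-15 J.

1.84 × 10^-15 J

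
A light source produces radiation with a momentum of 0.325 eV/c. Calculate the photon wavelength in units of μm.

In SI units: p = 0.325 eV/c = 1.7369·10^-28 kg·m/s.
The photon relation is λ = h/p, giving λ = 3.815·10^-6 m.
Converting to μm: λ = 3.815 μm ≈ 3.81 μm.

3.81 μm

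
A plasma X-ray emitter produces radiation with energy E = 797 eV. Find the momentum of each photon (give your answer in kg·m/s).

4.26·10^-25 kg·m/s

Convert to SI: E = 797 eV = 1.2769·10^-16 J.
The photon relation is p = E/c, giving p = 4.259·10^-25 kg·m/s.
So p ≈ 4.26·10^-25 kg·m/s.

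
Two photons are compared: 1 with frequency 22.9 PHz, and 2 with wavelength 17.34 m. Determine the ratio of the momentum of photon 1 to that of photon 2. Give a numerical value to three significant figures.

p_1 = 5.061 × 10^-26 kg·m/s (from frequency = 22.9 PHz, via p = hf/c).
p_2 = 3.821 × 10^-35 kg·m/s (from wavelength = 17.34 m, via p = h/λ).
Ratio = 5.061 × 10^-26 / 3.821 × 10^-35 = 1.32 × 10^9.

1.32 × 10^9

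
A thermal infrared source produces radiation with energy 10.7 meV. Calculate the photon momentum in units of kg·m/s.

Convert to SI: E = 10.7 meV = 1.7143e-21 J.
Apply p = E/c: p = 5.718e-30 kg·m/s.
So p ≈ 5.72e-30 kg·m/s.

5.72e-30 kg·m/s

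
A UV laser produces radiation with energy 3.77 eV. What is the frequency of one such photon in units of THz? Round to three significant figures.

In SI units: E = 3.77 eV = 6.0402e-19 J.
The photon relation is f = E/h, giving f = 9.116e14 Hz.
Converting to THz: f = 911.6 THz ≈ 912 THz.

912 THz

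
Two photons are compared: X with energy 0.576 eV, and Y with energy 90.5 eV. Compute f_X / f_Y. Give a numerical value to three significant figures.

f_X = 1.393e14 Hz (from energy = 0.576 eV, via f = E/h).
f_Y = 2.188e16 Hz (from energy = 90.5 eV, via f = E/h).
Ratio = 1.393e14 / 2.188e16 = 6.36e-3.

6.36e-3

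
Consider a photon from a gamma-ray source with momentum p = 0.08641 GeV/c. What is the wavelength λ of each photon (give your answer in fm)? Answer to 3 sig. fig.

Take h = 6.62607015 × 10^-34 J·s, c = 2.99792458 × 10^8 m/s, 1 eV = 1.602176634 × 10^-19 J.
Convert to SI: p = 0.08641 GeV/c = 4.6180 × 10^-20 kg·m/s.
The photon relation is λ = h/p, giving λ = 1.435 × 10^-14 m.
Converting to fm: λ = 14.35 fm ≈ 14.3 fm.

14.3 fm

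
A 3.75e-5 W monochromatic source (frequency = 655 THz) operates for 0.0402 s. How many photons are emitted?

3.47e12 photons

Total energy: E_total = P·t = 3.75e-5 × 0.0402 = 1.507e-6 J.
Per-photon energy: E = 4.340e-19 J.
N = E_total / E_photon = 3.47e12.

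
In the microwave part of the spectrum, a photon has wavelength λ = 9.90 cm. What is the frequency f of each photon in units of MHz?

3030 MHz

Take c = 2.99792458e8 m/s.
Convert to SI: λ = 9.90 cm = 0.0990 m.
Since f = c/λ for a photon, f = 3.028e9 Hz.
Converting to MHz: f = 3028 MHz ≈ 3030 MHz.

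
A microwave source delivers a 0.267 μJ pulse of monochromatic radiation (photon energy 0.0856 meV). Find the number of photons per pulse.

Per-photon energy: E = 1.371 × 10^-23 J (from energy = 0.0856 meV).
N = E_total / E_photon = 2.67 × 10^-7 J / 1.371 × 10^-23 J = 1.95 × 10^16.

1.95 × 10^16 photons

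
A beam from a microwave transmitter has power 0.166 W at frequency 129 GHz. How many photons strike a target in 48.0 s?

9.32e22 photons

Total energy: E_total = P·t = 0.166 × 48.0 = 7.968 J.
Per-photon energy: E = 8.548e-23 J.
N = E_total / E_photon = 9.32e22.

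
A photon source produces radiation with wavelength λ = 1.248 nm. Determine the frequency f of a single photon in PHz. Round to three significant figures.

In SI units: λ = 1.248 nm = 1.248 × 10^-9 m.
For a photon f = c/λ, so f = 2.402 × 10^17 Hz.
Converting to PHz: f = 240.2 PHz ≈ 240 PHz.

240 PHz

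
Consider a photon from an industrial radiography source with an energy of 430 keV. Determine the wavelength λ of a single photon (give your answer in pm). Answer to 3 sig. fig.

Convert to SI: E = 430 keV = 6.8894 × 10^-14 J.
Since λ = hc/E for a photon, λ = 2.883 × 10^-12 m.
Converting to pm: λ = 2.883 pm ≈ 2.88 pm.

2.88 pm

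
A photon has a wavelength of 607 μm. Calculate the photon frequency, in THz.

(c = 2.99792458e8 m/s.)
First convert: λ = 607 μm = 6.07e-4 m.
Apply f = c/λ: f = 4.939e11 Hz.
Converting to THz: f = 0.4939 THz ≈ 0.494 THz.

0.494 THz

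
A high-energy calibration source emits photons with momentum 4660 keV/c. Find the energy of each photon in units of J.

7.47 × 10^-13 J

(c = 2.99792458 × 10^8 m/s, 1 eV = 1.602176634 × 10^-19 J.)
In SI units: p = 4660 keV/c = 2.4904 × 10^-21 kg·m/s.
The photon relation is E = pc, giving E = 7.466 × 10^-13 J.
So E ≈ 7.47 × 10^-13 J.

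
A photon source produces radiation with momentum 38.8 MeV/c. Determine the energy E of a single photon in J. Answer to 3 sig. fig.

First convert: p = 38.8 MeV/c = 2.0736e-20 kg·m/s.
The photon relation is E = pc, giving E = 6.216e-12 J.
So E ≈ 6.22e-12 J.

6.22e-12 J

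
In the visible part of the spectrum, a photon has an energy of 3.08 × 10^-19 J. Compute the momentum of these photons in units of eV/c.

Use c = 2.99792458 × 10^8 m/s, 1 eV = 1.602176634 × 10^-19 J.
The photon relation is p = E/c, giving p = 1.027 × 10^-27 kg·m/s.
Converting to eV/c: p = 1.922 eV/c ≈ 1.92 eV/c.

1.92 eV/c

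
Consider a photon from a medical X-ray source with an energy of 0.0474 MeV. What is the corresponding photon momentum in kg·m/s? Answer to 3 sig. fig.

(c = 2.99792458 × 10^8 m/s, 1 eV = 1.602176634 × 10^-19 J.)
In SI units: E = 0.0474 MeV = 7.5943 × 10^-15 J.
Apply p = E/c: p = 2.533 × 10^-23 kg·m/s.
So p ≈ 2.53 × 10^-23 kg·m/s.

2.53 × 10^-23 kg·m/s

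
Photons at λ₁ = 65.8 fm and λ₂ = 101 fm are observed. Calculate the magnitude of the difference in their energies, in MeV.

6.57 MeV

Using E = hc/λ: E₁ = 3.019e-12 J, E₂ = 1.967e-12 J.
|ΔE| = |3.019e-12 − 1.967e-12| = 1.05e-12 J = 6.57 MeV.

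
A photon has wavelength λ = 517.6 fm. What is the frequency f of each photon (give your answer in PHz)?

(c = 2.99792458e8 m/s.)
First convert: λ = 517.6 fm = 5.176e-13 m.
The photon relation is f = c/λ, giving f = 5.792e20 Hz.
Converting to PHz: f = 579200 PHz ≈ 5.79e5 PHz.

5.79e5 PHz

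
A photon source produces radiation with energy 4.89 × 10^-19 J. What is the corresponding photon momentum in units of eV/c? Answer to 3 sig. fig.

Use c = 2.99792458 × 10^8 m/s, 1 eV = 1.602176634 × 10^-19 J.
Apply p = E/c: p = 1.631 × 10^-27 kg·m/s.
Converting to eV/c: p = 3.052 eV/c ≈ 3.05 eV/c.

3.05 eV/c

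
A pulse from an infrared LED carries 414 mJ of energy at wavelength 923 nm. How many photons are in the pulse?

Per-photon energy: E = 2.152 × 10^-19 J (from wavelength = 923 nm).
N = E_total / E_photon = 0.414 J / 2.152 × 10^-19 J = 1.92 × 10^18.

1.92 × 10^18 photons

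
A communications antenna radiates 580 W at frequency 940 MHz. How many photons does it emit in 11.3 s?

1.05e28 photons

Total energy: E_total = P·t = 580 × 11.3 = 6554 J.
Per-photon energy: E = 6.229e-25 J.
N = E_total / E_photon = 1.05e28.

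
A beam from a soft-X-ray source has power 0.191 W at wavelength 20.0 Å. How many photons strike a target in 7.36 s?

Total energy: E_total = P·t = 0.191 × 7.36 = 1.406 J.
Per-photon energy: E = 9.932e-17 J.
N = E_total / E_photon = 1.42e16.

1.42e16 photons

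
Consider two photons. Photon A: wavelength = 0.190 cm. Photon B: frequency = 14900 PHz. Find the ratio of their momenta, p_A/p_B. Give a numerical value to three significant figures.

p_A = 3.487 × 10^-31 kg·m/s (from wavelength = 0.190 cm, via p = h/λ).
p_B = 3.293 × 10^-23 kg·m/s (from frequency = 14900 PHz, via p = hf/c).
Ratio = 3.487 × 10^-31 / 3.293 × 10^-23 = 1.06 × 10^-8.

1.06 × 10^-8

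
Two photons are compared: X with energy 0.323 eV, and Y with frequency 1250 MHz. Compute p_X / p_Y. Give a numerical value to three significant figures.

6.25e4

p_X = 1.726e-28 kg·m/s (from energy = 0.323 eV, via p = E/c).
p_Y = 2.763e-33 kg·m/s (from frequency = 1250 MHz, via p = hf/c).
Ratio = 1.726e-28 / 2.763e-33 = 6.25e4.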